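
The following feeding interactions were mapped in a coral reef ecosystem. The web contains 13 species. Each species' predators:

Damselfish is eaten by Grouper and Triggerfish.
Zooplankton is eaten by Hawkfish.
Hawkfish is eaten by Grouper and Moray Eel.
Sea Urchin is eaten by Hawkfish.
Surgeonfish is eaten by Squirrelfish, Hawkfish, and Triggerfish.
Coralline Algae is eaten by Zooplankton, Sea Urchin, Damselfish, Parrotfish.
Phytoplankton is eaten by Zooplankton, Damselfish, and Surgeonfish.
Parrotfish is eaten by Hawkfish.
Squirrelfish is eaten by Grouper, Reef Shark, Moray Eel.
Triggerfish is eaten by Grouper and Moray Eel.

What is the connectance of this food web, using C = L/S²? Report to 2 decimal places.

The web has S = 13 species and L = 22 feeding links.
C = L / S² = 22 / 169 = 0.1302 ≈ 0.13.

C = 0.13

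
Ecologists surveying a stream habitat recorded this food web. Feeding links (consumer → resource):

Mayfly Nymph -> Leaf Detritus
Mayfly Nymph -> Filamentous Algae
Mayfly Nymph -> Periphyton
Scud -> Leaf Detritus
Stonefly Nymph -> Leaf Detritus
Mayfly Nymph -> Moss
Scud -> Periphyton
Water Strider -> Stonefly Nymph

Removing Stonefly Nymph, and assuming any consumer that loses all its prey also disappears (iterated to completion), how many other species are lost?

Remove Stonefly Nymph.
Round 1: Water Strider (all prey gone) → extinct.
No further losses. Total secondary extinctions: 1.

1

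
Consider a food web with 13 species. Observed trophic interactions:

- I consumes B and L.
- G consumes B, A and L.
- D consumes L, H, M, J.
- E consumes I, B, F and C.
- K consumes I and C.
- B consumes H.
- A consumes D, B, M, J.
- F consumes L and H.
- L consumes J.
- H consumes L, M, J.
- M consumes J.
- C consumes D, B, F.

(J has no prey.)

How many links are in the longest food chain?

5 links

One longest chain: J → L → H → D → C → K.
It has 6 species and 5 links.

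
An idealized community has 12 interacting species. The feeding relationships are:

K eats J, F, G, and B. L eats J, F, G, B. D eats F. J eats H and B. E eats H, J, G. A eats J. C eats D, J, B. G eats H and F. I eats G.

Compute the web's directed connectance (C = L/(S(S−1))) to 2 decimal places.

C = 0.16

The web has S = 12 species and L = 21 feeding links.
C = L / (S(S−1)) = 21 / 132 = 0.1591 ≈ 0.16.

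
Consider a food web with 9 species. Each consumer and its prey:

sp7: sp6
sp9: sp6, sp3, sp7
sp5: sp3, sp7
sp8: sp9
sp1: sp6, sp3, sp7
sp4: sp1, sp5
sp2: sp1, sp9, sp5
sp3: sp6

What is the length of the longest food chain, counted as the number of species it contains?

4 species

One longest chain: sp6 → sp3 → sp1 → sp2.
It has 4 species and 3 links.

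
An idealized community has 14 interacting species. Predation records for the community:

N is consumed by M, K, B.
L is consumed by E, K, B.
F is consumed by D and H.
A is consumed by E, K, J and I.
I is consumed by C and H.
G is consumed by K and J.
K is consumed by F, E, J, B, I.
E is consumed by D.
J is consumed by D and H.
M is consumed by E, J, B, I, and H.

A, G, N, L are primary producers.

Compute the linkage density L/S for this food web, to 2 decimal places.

There are L = 29 links among S = 14 species.
L/S = 29/14 = 2.0714 ≈ 2.07.

L/S = 2.07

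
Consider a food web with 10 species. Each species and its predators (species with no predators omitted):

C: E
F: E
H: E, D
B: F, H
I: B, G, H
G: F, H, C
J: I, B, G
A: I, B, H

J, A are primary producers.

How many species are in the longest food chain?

5 species

One longest chain: J → I → B → F → E.
It has 5 species and 4 links.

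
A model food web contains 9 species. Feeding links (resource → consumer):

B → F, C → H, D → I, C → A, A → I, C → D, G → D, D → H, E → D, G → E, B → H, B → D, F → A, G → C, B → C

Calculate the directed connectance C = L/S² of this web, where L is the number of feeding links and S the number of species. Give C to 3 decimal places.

The web has S = 9 species and L = 15 feeding links.
C = L / S² = 15 / 81 = 0.1852 ≈ 0.185.

C = 0.185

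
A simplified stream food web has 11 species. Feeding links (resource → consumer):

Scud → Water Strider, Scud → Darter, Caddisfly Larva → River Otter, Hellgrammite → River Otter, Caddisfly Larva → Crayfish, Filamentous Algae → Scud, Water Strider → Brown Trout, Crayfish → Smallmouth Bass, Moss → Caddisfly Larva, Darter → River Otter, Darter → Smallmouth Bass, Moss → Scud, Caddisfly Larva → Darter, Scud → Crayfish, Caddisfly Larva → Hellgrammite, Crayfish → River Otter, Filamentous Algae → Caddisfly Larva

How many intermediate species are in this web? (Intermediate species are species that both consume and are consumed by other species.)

Intermediate species (has both prey and predators): Scud, Caddisfly Larva, Water Strider, Darter, Hellgrammite, Crayfish.
Count: 6.

6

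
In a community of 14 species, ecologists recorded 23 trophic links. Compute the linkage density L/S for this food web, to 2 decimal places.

There are L = 23 links among S = 14 species.
L/S = 23/14 = 1.6429 ≈ 1.64.

L/S = 1.64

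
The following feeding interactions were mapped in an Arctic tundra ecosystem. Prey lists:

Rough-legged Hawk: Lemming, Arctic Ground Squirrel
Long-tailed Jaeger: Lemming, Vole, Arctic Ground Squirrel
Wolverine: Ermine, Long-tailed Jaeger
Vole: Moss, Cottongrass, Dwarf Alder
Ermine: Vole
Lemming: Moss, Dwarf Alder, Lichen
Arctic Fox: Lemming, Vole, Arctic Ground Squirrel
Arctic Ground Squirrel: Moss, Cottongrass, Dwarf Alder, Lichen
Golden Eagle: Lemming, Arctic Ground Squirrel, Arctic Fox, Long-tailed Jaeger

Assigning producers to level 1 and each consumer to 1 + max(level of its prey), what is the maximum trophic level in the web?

4

Producers (level 1): Moss, Cottongrass, Dwarf Alder, Lichen.
Moss → Lemming → Arctic Fox → Golden Eagle gives Golden Eagle level 4.
No species has a prey at level 4, so no species reaches level 5.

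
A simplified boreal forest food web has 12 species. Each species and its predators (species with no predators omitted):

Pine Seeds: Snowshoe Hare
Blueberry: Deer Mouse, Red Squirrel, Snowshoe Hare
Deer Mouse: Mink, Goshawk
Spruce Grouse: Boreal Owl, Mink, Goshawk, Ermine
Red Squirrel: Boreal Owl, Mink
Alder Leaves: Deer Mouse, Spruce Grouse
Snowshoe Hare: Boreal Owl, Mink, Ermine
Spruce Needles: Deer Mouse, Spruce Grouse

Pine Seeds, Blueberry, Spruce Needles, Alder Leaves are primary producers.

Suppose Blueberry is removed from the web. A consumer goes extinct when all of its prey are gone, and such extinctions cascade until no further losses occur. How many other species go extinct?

1

Remove Blueberry.
Round 1: Red Squirrel (all prey gone) → extinct.
No further losses. Total secondary extinctions: 1.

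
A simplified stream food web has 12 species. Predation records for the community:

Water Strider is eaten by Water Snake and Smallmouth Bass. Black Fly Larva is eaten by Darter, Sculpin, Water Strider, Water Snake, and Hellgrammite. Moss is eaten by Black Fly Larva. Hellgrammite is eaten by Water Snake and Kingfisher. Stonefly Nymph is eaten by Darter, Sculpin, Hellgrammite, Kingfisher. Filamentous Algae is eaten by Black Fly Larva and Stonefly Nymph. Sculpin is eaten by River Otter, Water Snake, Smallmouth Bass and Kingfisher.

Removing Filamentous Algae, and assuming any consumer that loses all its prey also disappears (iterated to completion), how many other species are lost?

Remove Filamentous Algae.
Round 1: Stonefly Nymph (all prey gone) → extinct.
No further losses. Total secondary extinctions: 1.

1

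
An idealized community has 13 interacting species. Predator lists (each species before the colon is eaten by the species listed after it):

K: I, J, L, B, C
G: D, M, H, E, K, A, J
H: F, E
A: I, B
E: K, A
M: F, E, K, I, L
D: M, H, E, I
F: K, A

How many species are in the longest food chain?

6 species

One longest chain: G → D → M → F → K → I.
It has 6 species and 5 links.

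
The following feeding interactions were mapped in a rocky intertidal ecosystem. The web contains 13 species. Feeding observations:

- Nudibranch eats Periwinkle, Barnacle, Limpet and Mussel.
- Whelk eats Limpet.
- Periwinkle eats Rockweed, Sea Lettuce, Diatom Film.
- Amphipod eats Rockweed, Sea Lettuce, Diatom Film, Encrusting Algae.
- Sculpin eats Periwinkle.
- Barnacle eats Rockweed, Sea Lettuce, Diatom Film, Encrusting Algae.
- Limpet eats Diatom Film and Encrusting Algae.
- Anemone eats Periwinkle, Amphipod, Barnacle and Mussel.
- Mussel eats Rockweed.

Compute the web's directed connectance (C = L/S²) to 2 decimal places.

The web has S = 13 species and L = 24 feeding links.
C = L / S² = 24 / 169 = 0.1420 ≈ 0.14.

C = 0.14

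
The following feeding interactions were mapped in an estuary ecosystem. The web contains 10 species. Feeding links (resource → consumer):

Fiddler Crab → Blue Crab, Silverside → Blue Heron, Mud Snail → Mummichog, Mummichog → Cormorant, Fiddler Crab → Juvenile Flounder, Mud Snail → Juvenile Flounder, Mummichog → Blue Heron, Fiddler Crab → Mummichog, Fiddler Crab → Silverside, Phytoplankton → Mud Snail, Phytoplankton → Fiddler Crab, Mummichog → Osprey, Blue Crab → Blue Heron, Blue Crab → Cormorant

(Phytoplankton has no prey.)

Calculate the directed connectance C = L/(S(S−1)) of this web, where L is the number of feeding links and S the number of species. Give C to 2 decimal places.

The web has S = 10 species and L = 14 feeding links.
C = L / (S(S−1)) = 14 / 90 = 0.1556 ≈ 0.16.

C = 0.16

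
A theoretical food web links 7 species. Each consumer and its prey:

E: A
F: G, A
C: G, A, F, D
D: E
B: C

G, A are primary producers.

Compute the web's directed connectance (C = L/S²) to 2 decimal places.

The web has S = 7 species and L = 9 feeding links.
C = L / S² = 9 / 49 = 0.1837 ≈ 0.18.

C = 0.18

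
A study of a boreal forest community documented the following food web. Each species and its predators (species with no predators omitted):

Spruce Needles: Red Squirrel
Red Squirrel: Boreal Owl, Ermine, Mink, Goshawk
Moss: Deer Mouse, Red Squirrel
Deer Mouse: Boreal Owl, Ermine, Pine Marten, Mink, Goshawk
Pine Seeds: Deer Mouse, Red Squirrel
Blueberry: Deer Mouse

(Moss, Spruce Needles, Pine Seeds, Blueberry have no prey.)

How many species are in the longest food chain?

One longest chain: Moss → Deer Mouse → Boreal Owl.
It has 3 species and 2 links.

3 species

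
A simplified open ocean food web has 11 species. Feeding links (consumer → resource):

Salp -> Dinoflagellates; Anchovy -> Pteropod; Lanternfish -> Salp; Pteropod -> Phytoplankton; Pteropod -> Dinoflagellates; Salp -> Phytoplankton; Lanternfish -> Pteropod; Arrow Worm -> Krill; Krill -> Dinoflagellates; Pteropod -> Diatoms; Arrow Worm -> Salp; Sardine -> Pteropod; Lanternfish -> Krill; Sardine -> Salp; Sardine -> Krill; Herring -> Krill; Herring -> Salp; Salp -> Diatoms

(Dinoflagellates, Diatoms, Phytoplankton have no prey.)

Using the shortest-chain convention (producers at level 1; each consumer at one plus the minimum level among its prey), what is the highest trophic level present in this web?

Producers (level 1): Dinoflagellates, Diatoms, Phytoplankton.
Following each consumer down to its lowest-level prey: Dinoflagellates → Pteropod → Anchovy (levels 1 through 3).
All prey of Anchovy (Pteropod 2) are at level 2 or above, so Anchovy is at level 1 + 2 = 3.
Every consumer has at least one prey at level 2 or below, so none exceeds level 3.

3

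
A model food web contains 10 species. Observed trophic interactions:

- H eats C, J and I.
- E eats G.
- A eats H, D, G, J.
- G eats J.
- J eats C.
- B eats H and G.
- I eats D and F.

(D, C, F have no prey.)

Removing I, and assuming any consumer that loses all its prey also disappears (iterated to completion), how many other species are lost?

0

Remove I.
Every predator of it retains at least one other prey: H still has C, J.
No consumer loses all prey, so no secondary extinctions occur.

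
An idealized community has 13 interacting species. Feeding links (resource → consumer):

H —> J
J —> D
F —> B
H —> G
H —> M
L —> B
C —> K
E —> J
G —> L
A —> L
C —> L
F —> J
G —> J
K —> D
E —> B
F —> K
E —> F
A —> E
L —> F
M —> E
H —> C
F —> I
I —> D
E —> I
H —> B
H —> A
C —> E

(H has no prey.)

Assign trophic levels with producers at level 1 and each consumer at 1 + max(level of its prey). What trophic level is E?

Trophic level 3

H is a producer → level 1.
M eats H → level 2.
E eats M (level 2); other prey at levels: A 2, C 2 → level 3.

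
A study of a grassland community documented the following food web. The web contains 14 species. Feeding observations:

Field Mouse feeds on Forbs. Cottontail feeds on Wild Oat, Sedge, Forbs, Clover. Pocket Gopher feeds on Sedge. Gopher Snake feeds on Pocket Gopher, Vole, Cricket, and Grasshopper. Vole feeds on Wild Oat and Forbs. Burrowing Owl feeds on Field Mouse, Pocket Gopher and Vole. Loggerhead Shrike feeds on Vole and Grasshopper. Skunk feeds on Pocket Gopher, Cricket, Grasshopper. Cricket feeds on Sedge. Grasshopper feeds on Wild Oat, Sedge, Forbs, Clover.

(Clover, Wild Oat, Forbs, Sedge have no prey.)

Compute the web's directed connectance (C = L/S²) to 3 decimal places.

The web has S = 14 species and L = 25 feeding links.
C = L / S² = 25 / 196 = 0.1276 ≈ 0.128.

C = 0.128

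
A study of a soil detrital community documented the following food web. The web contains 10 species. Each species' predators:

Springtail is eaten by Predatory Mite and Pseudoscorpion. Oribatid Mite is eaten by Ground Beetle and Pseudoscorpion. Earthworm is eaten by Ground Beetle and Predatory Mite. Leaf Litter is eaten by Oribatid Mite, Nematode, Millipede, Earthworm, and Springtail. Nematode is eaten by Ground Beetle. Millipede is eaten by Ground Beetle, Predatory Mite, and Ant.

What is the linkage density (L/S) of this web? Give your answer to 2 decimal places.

L/S = 1.50

There are L = 15 links among S = 10 species.
L/S = 15/10 = 1.5000 ≈ 1.50.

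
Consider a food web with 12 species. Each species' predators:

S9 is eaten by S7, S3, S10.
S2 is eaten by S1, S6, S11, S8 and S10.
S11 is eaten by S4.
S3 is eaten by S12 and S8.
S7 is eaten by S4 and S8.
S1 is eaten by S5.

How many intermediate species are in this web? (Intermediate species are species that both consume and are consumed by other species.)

Intermediate species (has both prey and predators): S11, S1, S3, S7.
Count: 4.

4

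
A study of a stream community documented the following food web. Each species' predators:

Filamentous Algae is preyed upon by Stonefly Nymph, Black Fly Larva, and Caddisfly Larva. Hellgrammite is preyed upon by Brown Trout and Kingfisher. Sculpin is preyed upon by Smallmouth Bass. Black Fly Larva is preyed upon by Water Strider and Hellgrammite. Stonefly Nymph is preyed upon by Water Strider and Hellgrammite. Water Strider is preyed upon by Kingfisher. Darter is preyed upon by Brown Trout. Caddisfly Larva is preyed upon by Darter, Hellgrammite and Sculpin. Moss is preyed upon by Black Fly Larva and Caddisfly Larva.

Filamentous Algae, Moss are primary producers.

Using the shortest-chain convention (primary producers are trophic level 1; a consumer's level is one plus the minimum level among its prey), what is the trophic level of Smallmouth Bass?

Trophic level 4

Filamentous Algae is a producer → level 1.
Caddisfly Larva eats Filamentous Algae → level 2.
Sculpin eats Caddisfly Larva → level 3.
Smallmouth Bass eats Sculpin → level 4.
No prey of Smallmouth Bass is below level 3, so 4 is the minimum.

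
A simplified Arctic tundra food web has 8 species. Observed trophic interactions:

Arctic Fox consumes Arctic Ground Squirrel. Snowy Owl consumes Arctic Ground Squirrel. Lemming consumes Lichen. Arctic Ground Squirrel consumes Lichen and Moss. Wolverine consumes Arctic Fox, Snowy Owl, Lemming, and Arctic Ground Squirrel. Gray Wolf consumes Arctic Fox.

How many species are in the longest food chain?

One longest chain: Lichen → Arctic Ground Squirrel → Arctic Fox → Wolverine.
It has 4 species and 3 links.

4 species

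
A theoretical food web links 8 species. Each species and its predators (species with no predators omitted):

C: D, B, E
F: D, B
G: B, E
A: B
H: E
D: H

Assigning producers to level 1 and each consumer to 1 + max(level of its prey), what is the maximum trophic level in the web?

4

Producers (level 1): F, A, C, G.
F → D → H → E gives E level 4.
No species has a prey at level 4, so no species reaches level 5.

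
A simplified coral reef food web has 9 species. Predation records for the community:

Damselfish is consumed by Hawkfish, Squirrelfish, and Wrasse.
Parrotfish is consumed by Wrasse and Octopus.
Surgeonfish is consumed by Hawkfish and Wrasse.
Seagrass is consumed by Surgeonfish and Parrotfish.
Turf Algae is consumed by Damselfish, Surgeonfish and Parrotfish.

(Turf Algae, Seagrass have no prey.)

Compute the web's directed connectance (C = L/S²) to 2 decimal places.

The web has S = 9 species and L = 12 feeding links.
C = L / S² = 12 / 81 = 0.1481 ≈ 0.15.

C = 0.15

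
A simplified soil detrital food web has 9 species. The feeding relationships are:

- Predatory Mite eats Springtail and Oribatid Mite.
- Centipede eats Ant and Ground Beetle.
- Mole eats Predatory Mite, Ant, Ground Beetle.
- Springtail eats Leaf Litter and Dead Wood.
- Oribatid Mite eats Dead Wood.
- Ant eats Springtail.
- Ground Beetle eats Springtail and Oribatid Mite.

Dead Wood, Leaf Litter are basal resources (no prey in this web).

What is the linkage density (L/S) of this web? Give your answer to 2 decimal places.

L/S = 1.44

There are L = 13 links among S = 9 species.
L/S = 13/9 = 1.4444 ≈ 1.44.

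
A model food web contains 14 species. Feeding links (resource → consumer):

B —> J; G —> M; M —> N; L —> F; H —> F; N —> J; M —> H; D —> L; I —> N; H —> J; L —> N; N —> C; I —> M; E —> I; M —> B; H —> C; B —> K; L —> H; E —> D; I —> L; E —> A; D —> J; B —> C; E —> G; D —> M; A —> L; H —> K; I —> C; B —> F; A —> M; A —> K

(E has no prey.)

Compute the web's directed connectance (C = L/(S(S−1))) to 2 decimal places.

C = 0.17

The web has S = 14 species and L = 31 feeding links.
C = L / (S(S−1)) = 31 / 182 = 0.1703 ≈ 0.17.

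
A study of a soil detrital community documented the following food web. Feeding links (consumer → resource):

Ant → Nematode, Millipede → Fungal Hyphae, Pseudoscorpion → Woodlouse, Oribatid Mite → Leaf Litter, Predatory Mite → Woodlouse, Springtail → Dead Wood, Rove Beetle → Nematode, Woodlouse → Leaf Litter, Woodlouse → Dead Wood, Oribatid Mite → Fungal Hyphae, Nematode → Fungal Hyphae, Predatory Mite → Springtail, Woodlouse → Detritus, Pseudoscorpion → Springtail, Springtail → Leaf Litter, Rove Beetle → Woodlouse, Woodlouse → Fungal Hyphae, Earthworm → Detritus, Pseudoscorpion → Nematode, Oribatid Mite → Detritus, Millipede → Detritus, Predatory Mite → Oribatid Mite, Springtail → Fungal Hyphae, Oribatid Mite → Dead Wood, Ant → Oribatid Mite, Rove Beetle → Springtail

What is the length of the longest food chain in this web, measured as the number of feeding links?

One longest chain: Dead Wood → Springtail → Rove Beetle.
It has 3 species and 2 links.

2 links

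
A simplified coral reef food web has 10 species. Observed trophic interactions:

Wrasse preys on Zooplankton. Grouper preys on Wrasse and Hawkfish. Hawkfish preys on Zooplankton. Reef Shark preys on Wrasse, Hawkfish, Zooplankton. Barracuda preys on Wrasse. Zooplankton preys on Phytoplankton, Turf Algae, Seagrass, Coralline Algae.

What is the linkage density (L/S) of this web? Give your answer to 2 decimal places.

L/S = 1.20

There are L = 12 links among S = 10 species.
L/S = 12/10 = 1.2000 ≈ 1.20.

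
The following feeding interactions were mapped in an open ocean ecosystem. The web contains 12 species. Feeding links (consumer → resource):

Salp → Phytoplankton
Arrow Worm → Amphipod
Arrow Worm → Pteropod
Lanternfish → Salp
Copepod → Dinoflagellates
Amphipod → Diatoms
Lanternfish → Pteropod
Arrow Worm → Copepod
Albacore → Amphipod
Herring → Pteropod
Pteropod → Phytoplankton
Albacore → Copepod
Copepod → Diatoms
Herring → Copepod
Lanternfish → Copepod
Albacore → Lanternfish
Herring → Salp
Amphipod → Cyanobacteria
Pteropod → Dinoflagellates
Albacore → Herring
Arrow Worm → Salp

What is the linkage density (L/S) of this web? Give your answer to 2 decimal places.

L/S = 1.75

There are L = 21 links among S = 12 species.
L/S = 21/12 = 1.7500 ≈ 1.75.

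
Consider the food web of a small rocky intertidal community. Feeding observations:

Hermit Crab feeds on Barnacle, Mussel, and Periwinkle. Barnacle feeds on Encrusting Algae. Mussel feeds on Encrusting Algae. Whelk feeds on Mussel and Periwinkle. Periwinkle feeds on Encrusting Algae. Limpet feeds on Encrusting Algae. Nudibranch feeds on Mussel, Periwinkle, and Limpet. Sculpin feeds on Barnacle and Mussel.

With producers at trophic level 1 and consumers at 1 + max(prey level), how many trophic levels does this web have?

Producers (level 1): Encrusting Algae.
Encrusting Algae → Mussel → Nudibranch gives Nudibranch level 3.
No species has a prey at level 3, so no species reaches level 4.

3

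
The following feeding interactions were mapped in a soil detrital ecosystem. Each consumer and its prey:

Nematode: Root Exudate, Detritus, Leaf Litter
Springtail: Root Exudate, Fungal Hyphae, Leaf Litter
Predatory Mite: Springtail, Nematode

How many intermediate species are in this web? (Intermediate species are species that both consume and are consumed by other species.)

Intermediate species (has both prey and predators): Springtail, Nematode.
Count: 2.

2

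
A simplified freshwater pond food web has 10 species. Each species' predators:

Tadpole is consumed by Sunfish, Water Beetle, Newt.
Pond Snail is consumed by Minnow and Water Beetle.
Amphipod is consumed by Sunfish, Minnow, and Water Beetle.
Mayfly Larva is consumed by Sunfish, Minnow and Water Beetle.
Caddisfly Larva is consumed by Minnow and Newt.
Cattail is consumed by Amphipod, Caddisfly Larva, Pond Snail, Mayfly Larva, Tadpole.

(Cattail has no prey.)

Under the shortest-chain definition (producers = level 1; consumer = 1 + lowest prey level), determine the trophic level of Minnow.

Cattail is a producer → level 1.
Pond Snail eats Cattail → level 2.
Minnow eats Pond Snail → level 3.
No prey of Minnow is below level 2, so 3 is the minimum.

Trophic level 3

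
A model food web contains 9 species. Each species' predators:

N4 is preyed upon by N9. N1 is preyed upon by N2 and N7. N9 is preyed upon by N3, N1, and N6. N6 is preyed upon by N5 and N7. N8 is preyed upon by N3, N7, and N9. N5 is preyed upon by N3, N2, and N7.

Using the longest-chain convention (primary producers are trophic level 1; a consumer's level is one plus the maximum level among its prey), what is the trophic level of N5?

Trophic level 4

N4 is a producer → level 1.
N9 eats N4 (level 1); other prey at levels: N8 1 → level 2.
N6 eats N9 → level 3.
N5 eats N6 → level 4.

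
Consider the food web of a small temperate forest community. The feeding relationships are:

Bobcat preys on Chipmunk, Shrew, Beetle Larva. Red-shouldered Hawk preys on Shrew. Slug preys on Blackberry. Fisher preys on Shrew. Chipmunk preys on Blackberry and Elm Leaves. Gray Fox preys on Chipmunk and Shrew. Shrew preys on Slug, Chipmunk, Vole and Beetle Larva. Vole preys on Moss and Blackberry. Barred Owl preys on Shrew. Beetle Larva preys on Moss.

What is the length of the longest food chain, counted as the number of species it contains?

4 species

One longest chain: Elm Leaves → Chipmunk → Shrew → Barred Owl.
It has 4 species and 3 links.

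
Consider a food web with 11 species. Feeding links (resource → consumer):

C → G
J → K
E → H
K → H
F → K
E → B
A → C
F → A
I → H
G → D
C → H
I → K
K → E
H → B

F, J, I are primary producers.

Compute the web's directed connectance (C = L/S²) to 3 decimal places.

The web has S = 11 species and L = 14 feeding links.
C = L / S² = 14 / 121 = 0.1157 ≈ 0.116.

C = 0.116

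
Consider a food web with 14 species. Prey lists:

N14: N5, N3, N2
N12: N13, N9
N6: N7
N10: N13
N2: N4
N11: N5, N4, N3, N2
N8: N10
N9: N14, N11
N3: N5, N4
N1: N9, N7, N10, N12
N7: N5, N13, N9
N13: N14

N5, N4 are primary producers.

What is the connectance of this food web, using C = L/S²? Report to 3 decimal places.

The web has S = 14 species and L = 25 feeding links.
C = L / S² = 25 / 196 = 0.1276 ≈ 0.128.

C = 0.128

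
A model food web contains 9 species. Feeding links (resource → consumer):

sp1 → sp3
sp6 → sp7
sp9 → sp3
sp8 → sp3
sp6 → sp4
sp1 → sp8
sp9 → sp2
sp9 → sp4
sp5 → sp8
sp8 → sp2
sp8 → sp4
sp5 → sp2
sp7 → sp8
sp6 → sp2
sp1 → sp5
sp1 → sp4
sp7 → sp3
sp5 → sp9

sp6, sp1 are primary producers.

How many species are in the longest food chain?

One longest chain: sp6 → sp7 → sp8 → sp3.
It has 4 species and 3 links.

4 species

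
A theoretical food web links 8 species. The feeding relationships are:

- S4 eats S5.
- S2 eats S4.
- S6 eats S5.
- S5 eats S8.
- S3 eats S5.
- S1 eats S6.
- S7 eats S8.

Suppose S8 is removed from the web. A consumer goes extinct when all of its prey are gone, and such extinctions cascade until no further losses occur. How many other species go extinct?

7

Remove S8.
Round 1: S7 (all prey gone), S5 (all prey gone) → extinct.
Round 2: S4 (all prey gone), S3 (all prey gone), S6 (all prey gone) → extinct.
Round 3: S1 (all prey gone), S2 (all prey gone) → extinct.
No further losses. Total secondary extinctions: 7.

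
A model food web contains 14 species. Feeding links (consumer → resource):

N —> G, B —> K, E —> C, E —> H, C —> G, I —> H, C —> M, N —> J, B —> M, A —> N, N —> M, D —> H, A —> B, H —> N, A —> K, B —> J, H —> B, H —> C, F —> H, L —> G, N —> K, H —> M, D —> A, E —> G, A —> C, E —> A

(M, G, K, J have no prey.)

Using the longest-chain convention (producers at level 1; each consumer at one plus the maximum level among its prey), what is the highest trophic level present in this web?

4

Producers (level 1): M, G, K, J.
M → B → H → F gives F level 4.
No species has a prey at level 4, so no species reaches level 5.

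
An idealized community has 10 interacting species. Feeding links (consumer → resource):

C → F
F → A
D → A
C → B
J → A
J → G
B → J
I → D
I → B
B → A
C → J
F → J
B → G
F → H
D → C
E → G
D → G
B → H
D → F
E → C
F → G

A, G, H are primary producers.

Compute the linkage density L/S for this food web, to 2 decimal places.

There are L = 21 links among S = 10 species.
L/S = 21/10 = 2.1000 ≈ 2.10.

L/S = 2.10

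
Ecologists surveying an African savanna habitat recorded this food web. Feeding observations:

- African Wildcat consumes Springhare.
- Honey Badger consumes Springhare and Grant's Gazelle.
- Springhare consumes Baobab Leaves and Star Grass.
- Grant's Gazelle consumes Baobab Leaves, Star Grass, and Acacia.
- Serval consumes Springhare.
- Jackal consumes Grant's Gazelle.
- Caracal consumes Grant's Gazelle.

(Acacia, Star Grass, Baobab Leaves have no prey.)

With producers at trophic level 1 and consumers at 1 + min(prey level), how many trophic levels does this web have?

3

Producers (level 1): Acacia, Star Grass, Baobab Leaves.
Following each consumer down to its lowest-level prey: Acacia → Grant's Gazelle → Caracal (levels 1 through 3).
All prey of Caracal (Grant's Gazelle 2) are at level 2 or above, so Caracal is at level 1 + 2 = 3.
Every consumer has at least one prey at level 2 or below, so none exceeds level 3.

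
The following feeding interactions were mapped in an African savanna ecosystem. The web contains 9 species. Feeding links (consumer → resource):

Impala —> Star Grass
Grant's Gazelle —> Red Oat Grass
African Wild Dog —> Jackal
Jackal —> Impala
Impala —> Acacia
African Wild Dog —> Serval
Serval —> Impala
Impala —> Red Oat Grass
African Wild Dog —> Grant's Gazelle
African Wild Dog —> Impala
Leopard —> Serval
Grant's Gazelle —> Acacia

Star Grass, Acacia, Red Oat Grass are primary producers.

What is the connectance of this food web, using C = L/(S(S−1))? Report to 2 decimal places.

The web has S = 9 species and L = 12 feeding links.
C = L / (S(S−1)) = 12 / 72 = 0.1667 ≈ 0.17.

C = 0.17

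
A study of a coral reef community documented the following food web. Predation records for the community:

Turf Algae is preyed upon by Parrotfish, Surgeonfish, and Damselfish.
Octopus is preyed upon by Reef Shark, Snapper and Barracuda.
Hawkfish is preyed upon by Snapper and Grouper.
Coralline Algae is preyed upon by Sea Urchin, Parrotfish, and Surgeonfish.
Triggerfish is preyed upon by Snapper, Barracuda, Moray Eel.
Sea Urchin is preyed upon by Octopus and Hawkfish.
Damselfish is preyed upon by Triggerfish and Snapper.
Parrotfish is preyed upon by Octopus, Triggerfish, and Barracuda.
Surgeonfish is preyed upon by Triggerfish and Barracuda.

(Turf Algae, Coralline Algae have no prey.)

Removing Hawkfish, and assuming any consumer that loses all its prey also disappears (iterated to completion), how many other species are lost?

1

Remove Hawkfish.
Round 1: Grouper (all prey gone) → extinct.
No further losses. Total secondary extinctions: 1.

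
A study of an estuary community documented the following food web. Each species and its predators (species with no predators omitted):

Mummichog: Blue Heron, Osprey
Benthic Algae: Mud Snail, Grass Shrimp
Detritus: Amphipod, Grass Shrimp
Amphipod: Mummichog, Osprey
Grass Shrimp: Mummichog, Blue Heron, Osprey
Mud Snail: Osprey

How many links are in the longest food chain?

One longest chain: Detritus → Amphipod → Mummichog → Blue Heron.
It has 4 species and 3 links.

3 links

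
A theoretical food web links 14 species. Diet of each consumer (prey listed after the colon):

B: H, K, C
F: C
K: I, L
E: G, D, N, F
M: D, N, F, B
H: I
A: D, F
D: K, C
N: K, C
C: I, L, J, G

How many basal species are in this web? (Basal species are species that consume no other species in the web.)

Basal species (no prey listed): I, L, J, G.
Count: 4.

4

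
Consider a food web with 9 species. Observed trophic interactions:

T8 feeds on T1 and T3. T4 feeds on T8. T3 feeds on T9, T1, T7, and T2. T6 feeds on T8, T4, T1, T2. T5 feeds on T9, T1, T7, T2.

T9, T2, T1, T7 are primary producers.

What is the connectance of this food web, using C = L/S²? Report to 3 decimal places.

The web has S = 9 species and L = 15 feeding links.
C = L / S² = 15 / 81 = 0.1852 ≈ 0.185.

C = 0.185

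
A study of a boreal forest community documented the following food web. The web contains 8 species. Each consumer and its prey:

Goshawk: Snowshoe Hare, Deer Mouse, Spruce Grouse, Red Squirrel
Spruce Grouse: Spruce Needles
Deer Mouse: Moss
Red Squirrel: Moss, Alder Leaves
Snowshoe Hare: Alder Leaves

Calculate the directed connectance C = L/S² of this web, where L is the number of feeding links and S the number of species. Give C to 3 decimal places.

The web has S = 8 species and L = 9 feeding links.
C = L / S² = 9 / 64 = 0.1406 ≈ 0.141.

C = 0.141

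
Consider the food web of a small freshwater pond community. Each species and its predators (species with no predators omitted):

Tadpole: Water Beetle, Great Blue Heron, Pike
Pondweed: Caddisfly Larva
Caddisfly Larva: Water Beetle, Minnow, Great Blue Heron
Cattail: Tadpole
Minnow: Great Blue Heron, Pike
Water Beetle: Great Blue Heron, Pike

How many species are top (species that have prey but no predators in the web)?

Top species (has prey, but nothing eats it): Great Blue Heron, Pike.
Count: 2.

2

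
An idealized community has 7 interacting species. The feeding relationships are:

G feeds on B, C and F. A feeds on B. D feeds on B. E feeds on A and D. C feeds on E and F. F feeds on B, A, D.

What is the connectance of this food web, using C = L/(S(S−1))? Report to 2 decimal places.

C = 0.29

The web has S = 7 species and L = 12 feeding links.
C = L / (S(S−1)) = 12 / 42 = 0.2857 ≈ 0.29.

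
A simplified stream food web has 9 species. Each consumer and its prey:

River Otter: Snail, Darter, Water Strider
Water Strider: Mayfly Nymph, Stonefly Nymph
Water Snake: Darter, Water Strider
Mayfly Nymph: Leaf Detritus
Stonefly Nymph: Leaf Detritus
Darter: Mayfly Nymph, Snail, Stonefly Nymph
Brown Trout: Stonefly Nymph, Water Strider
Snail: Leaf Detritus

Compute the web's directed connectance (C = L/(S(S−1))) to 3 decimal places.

The web has S = 9 species and L = 15 feeding links.
C = L / (S(S−1)) = 15 / 72 = 0.2083 ≈ 0.208.

C = 0.208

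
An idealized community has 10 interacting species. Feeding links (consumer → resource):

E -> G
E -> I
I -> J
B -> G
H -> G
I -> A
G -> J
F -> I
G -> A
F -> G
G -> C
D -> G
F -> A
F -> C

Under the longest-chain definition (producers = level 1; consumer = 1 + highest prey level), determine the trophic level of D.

Trophic level 3

C is a producer → level 1.
G eats C (level 1); other prey at levels: J 1, A 1 → level 2.
D eats G → level 3.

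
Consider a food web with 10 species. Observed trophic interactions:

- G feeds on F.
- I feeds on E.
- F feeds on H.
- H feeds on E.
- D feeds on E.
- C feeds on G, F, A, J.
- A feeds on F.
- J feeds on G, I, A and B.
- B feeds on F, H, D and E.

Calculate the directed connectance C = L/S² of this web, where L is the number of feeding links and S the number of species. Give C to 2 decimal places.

C = 0.18

The web has S = 10 species and L = 18 feeding links.
C = L / S² = 18 / 100 = 0.1800 ≈ 0.18.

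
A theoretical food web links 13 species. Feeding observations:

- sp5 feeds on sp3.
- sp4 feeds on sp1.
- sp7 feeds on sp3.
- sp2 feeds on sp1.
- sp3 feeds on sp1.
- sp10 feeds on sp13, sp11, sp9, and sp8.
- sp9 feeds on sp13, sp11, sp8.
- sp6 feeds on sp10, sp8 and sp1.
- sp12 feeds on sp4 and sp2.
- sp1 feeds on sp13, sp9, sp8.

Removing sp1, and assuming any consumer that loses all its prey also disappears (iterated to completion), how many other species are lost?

Remove sp1.
Round 1: sp4 (all prey gone), sp2 (all prey gone), sp3 (all prey gone) → extinct.
Round 2: sp12 (all prey gone), sp5 (all prey gone), sp7 (all prey gone) → extinct.
No further losses. Total secondary extinctions: 6.

6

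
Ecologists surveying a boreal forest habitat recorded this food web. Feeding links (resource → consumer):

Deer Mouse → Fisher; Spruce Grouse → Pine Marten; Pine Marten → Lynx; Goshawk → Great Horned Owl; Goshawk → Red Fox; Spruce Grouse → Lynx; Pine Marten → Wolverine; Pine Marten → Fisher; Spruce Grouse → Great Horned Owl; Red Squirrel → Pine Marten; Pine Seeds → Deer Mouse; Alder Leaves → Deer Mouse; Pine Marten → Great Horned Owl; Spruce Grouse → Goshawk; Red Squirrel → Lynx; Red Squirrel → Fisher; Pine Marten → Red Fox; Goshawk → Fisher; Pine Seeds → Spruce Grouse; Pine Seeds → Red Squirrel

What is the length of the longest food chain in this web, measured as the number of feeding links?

3 links

One longest chain: Pine Seeds → Red Squirrel → Pine Marten → Great Horned Owl.
It has 4 species and 3 links.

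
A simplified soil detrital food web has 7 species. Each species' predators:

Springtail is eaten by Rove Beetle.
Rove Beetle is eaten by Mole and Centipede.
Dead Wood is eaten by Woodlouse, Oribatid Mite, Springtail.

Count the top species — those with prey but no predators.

4

Top species (has prey, but nothing eats it): Oribatid Mite, Woodlouse, Centipede, Mole.
Count: 4.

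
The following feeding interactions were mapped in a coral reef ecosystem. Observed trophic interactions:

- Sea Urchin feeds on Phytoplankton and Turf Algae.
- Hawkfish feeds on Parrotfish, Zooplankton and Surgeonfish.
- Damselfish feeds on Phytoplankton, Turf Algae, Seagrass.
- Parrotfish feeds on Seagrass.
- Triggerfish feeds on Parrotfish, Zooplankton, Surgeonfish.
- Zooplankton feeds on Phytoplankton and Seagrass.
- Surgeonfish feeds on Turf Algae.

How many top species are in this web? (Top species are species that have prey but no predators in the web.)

4

Top species (has prey, but nothing eats it): Damselfish, Sea Urchin, Hawkfish, Triggerfish.
Count: 4.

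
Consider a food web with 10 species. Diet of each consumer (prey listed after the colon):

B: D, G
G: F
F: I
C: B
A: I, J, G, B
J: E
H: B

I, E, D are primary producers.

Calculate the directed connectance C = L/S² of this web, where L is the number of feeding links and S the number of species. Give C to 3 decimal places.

C = 0.110

The web has S = 10 species and L = 11 feeding links.
C = L / S² = 11 / 100 = 0.1100 ≈ 0.110.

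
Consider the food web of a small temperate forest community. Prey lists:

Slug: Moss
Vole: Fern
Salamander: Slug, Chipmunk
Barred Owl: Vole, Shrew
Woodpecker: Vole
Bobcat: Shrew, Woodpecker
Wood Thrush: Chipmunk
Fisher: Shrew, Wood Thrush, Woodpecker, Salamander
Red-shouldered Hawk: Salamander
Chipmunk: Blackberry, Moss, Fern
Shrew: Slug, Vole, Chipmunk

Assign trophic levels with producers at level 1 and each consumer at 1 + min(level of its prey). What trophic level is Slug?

Trophic level 2

Moss is a producer → level 1.
Slug eats Moss → level 2.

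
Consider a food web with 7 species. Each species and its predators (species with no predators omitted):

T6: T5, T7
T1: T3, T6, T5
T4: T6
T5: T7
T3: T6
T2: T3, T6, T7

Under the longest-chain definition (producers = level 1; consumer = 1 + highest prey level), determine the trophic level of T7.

T2 is a producer → level 1.
T3 eats T2 (level 1); other prey at levels: T1 1 → level 2.
T6 eats T3 (level 2); other prey at levels: T2 1, T4 1, T1 1 → level 3.
T5 eats T6 (level 3); other prey at levels: T1 1 → level 4.
T7 eats T5 (level 4); other prey at levels: T2 1, T6 3 → level 5.

Trophic level 5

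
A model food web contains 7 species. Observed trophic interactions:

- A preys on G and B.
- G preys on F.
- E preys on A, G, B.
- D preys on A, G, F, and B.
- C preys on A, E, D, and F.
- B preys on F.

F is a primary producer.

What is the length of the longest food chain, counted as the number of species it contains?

5 species

One longest chain: F → B → A → D → C.
It has 5 species and 4 links.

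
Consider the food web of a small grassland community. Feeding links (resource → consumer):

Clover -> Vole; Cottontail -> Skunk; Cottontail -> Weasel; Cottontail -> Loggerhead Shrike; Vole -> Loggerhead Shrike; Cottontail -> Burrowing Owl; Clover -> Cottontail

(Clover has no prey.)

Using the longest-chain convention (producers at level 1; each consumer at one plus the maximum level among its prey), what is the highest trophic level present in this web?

Producers (level 1): Clover.
Clover → Cottontail → Skunk gives Skunk level 3.
No species has a prey at level 3, so no species reaches level 4.

3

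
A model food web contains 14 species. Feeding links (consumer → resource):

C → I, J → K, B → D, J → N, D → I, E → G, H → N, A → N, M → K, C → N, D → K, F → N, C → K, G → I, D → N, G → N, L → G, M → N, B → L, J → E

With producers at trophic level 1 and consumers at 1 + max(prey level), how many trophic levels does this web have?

4

Producers (level 1): N, I, K.
N → G → L → B gives B level 4.
No species has a prey at level 4, so no species reaches level 5.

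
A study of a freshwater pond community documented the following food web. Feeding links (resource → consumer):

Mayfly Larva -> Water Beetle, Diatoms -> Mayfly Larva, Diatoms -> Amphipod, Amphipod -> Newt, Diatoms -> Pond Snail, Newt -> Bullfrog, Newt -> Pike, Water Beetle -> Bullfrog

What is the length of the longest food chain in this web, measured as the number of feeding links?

3 links

One longest chain: Diatoms → Amphipod → Newt → Pike.
It has 4 species and 3 links.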